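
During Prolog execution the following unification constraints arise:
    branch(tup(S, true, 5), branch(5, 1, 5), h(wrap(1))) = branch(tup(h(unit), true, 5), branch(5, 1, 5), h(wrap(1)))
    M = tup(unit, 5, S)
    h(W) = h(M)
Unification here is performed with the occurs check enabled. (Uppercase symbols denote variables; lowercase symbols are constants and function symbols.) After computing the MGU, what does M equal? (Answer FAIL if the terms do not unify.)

Decompose branch/3: tup(S, true, 5) = tup(h(unit), true, 5),  branch(5, 1, 5) = branch(5, 1, 5),  h(wrap(1)) = h(wrap(1)).
Decompose tup/3: S = h(unit),  true = true,  5 = 5.
Bind S := h(unit); substituting into the one remaining equation that mentions S gives: M = tup(unit, 5, h(unit)).
Delete trivial equation true = true.
Delete trivial equation 5 = 5.
Delete trivial equation branch(5, 1, 5) = branch(5, 1, 5).
Delete trivial equation h(wrap(1)) = h(wrap(1)).
Bind M := tup(unit, 5, h(unit)); substituting into the remaining equation gives: h(W) = h(tup(unit, 5, h(unit))).
Decompose h/1: W = tup(unit, 5, h(unit)).
Bind W := tup(unit, 5, h(unit)).
MGU = { S = h(unit), M = tup(unit, 5, h(unit)), W = tup(unit, 5, h(unit)) }, so M = tup(unit, 5, h(unit)).

tup(unit, 5, h(unit))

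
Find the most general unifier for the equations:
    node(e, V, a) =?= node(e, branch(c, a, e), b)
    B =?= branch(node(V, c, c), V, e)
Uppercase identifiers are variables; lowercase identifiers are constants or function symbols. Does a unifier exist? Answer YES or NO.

NO

Decompose node/3: e =?= e,  V =?= branch(c, a, e),  a =?= b.
Delete trivial equation e =?= e.
Bind V := branch(c, a, e); substituting into the one remaining equation that mentions V gives: B =?= branch(node(branch(c, a, e), c, c), branch(c, a, e), e).
Clash: constants a and b differ; no unifier exists.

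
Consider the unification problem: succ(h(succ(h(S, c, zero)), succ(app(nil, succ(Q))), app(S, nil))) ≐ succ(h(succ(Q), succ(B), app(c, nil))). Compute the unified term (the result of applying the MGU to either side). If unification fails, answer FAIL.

Decompose succ/1: h(succ(h(S, c, zero)), succ(app(nil, succ(Q))), app(S, nil)) ≐ h(succ(Q), succ(B), app(c, nil)).
Decompose h/3: succ(h(S, c, zero)) ≐ succ(Q),  succ(app(nil, succ(Q))) ≐ succ(B),  app(S, nil) ≐ app(c, nil).
Decompose succ/1: h(S, c, zero) ≐ Q.
Bind Q := h(S, c, zero); substituting into the one remaining equation that mentions Q gives: succ(app(nil, succ(h(S, c, zero)))) ≐ succ(B).
Decompose succ/1: app(nil, succ(h(S, c, zero))) ≐ B.
Bind B := app(nil, succ(h(S, c, zero))); no other remaining equation mentions B.
Decompose app/2: S ≐ c,  nil ≐ nil.
Bind S := c; no other remaining equation mentions S. Substituting into the earlier bindings gives Q := h(c, c, zero), B := app(nil, succ(h(c, c, zero))).
Delete trivial equation nil ≐ nil.
Applying the MGU to either side gives succ(h(succ(h(c, c, zero)), succ(app(nil, succ(h(c, c, zero)))), app(c, nil))).

succ(h(succ(h(c, c, zero)), succ(app(nil, succ(h(c, c, zero)))), app(c, nil)))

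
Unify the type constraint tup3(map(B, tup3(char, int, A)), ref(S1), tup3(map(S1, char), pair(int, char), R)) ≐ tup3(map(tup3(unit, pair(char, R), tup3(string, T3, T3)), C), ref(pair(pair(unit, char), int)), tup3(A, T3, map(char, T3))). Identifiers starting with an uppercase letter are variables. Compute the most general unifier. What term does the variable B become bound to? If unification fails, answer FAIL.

tup3(unit, pair(char, map(char, pair(int, char))), tup3(string, pair(int, char), pair(int, char)))

Decompose tup3/3: map(B, tup3(char, int, A)) ≐ map(tup3(unit, pair(char, R), tup3(string, T3, T3)), C),  ref(S1) ≐ ref(pair(pair(unit, char), int)),  tup3(map(S1, char), pair(int, char), R) ≐ tup3(A, T3, map(char, T3)).
Decompose map/2: B ≐ tup3(unit, pair(char, R), tup3(string, T3, T3)),  tup3(char, int, A) ≐ C.
Bind B := tup3(unit, pair(char, R), tup3(string, T3, T3)); no other remaining equation mentions B.
Bind C := tup3(char, int, A); no other remaining equation mentions C.
Decompose ref/1: S1 ≐ pair(pair(unit, char), int).
Bind S1 := pair(pair(unit, char), int); substituting into the remaining equation gives: tup3(map(pair(pair(unit, char), int), char), pair(int, char), R) ≐ tup3(A, T3, map(char, T3)).
Decompose tup3/3: map(pair(pair(unit, char), int), char) ≐ A,  pair(int, char) ≐ T3,  R ≐ map(char, T3).
Bind A := map(pair(pair(unit, char), int), char); no other remaining equation mentions A. Substituting into the earlier binding gives C := tup3(char, int, map(pair(pair(unit, char), int), char)).
Bind T3 := pair(int, char); substituting into the remaining equation gives: R ≐ map(char, pair(int, char)). Substituting into the earlier binding gives B := tup3(unit, pair(char, R), tup3(string, pair(int, char), pair(int, char))).
Bind R := map(char, pair(int, char)). Substituting into the earlier binding gives B := tup3(unit, pair(char, map(char, pair(int, char))), tup3(string, pair(int, char), pair(int, char))).
MGU = { B -> tup3(unit, pair(char, map(char, pair(int, char))), tup3(string, pair(int, char), pair(int, char))), C -> tup3(char, int, map(pair(pair(unit, char), int), char)), S1 -> pair(pair(unit, char), int), A -> map(pair(pair(unit, char), int), char), T3 -> pair(int, char), R -> map(char, pair(int, char)) }, so B -> tup3(unit, pair(char, map(char, pair(int, char))), tup3(string, pair(int, char), pair(int, char))).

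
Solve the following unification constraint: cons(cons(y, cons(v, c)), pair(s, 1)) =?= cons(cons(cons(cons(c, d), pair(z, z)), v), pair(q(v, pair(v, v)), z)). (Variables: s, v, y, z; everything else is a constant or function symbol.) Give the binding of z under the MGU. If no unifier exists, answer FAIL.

Decompose cons/2: cons(y, cons(v, c)) =?= cons(cons(cons(c, d), pair(z, z)), v),  pair(s, 1) =?= pair(q(v, pair(v, v)), z).
Decompose cons/2: y =?= cons(cons(c, d), pair(z, z)),  cons(v, c) =?= v.
Bind y := cons(cons(c, d), pair(z, z)); no other remaining equation mentions y.
Occurs check fails: v occurs in cons(v, c); the equation v =?= cons(v, c) has no finite solution.

FAIL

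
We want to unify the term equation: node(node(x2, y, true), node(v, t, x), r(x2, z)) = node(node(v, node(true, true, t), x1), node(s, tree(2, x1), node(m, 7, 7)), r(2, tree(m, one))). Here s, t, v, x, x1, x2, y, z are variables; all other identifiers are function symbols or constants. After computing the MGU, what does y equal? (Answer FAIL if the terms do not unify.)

Decompose node/3: node(x2, y, true) = node(v, node(true, true, t), x1),  node(v, t, x) = node(s, tree(2, x1), node(m, 7, 7)),  r(x2, z) = r(2, tree(m, one)).
Decompose node/3: x2 = v,  y = node(true, true, t),  true = x1.
Bind x2 := v; substituting into the one remaining equation that mentions x2 gives: r(v, z) = r(2, tree(m, one)).
Bind y := node(true, true, t); no other remaining equation mentions y.
Bind x1 := true; substituting into the one remaining equation that mentions x1 gives: node(v, t, x) = node(s, tree(2, true), node(m, 7, 7)).
Decompose node/3: v = s,  t = tree(2, true),  x = node(m, 7, 7).
Bind v := s; substituting into the one remaining equation that mentions v gives: r(s, z) = r(2, tree(m, one)). Substituting into the earlier binding gives x2 := s.
Bind t := tree(2, true); no other remaining equation mentions t. Substituting into the earlier binding gives y := node(true, true, tree(2, true)).
Bind x := node(m, 7, 7); no other remaining equation mentions x.
Decompose r/2: s = 2,  z = tree(m, one).
Bind s := 2; no other remaining equation mentions s. Substituting into the earlier bindings gives x2 := 2, v := 2.
Bind z := tree(m, one).
MGU = { x2 := 2, y := node(true, true, tree(2, true)), x1 := true, v := 2, t := tree(2, true), x := node(m, 7, 7), s := 2, z := tree(m, one) }, so y := node(true, true, tree(2, true)).

node(true, true, tree(2, true))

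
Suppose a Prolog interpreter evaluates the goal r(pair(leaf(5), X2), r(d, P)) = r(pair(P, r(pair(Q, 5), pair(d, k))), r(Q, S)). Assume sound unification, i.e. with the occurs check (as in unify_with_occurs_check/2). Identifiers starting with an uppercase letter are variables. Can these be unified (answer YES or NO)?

Decompose r/2: pair(leaf(5), X2) = pair(P, r(pair(Q, 5), pair(d, k))),  r(d, P) = r(Q, S).
Decompose pair/2: leaf(5) = P,  X2 = r(pair(Q, 5), pair(d, k)).
Bind P := leaf(5); substituting into the one remaining equation that mentions P gives: r(d, leaf(5)) = r(Q, S).
Bind X2 := r(pair(Q, 5), pair(d, k)); no other remaining equation mentions X2.
Decompose r/2: d = Q,  leaf(5) = S.
Bind Q := d; no other remaining equation mentions Q. Substituting into the earlier binding gives X2 := r(pair(d, 5), pair(d, k)).
Bind S := leaf(5).
No equations remain and no clash or occurs-check failure arose, so a unifier exists.

YES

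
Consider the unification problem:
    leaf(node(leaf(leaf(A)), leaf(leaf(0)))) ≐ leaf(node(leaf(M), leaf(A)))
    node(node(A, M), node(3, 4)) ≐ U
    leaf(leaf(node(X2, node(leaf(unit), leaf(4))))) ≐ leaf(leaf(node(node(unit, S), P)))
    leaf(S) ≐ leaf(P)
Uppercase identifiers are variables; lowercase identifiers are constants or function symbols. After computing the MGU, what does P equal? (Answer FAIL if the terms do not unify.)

node(leaf(unit), leaf(4))

Decompose leaf/1: node(leaf(leaf(A)), leaf(leaf(0))) ≐ node(leaf(M), leaf(A)).
Decompose node/2: leaf(leaf(A)) ≐ leaf(M),  leaf(leaf(0)) ≐ leaf(A).
Decompose leaf/1: leaf(A) ≐ M.
Bind M := leaf(A); substituting into the one remaining equation that mentions M gives: node(node(A, leaf(A)), node(3, 4)) ≐ U.
Decompose leaf/1: leaf(0) ≐ A.
Bind A := leaf(0); substituting into the one remaining equation that mentions A gives: node(node(leaf(0), leaf(leaf(0))), node(3, 4)) ≐ U. Substituting into the earlier binding gives M := leaf(leaf(0)).
Bind U := node(node(leaf(0), leaf(leaf(0))), node(3, 4)); no other remaining equation mentions U.
Decompose leaf/1: leaf(node(X2, node(leaf(unit), leaf(4)))) ≐ leaf(node(node(unit, S), P)).
Decompose leaf/1: node(X2, node(leaf(unit), leaf(4))) ≐ node(node(unit, S), P).
Decompose node/2: X2 ≐ node(unit, S),  node(leaf(unit), leaf(4)) ≐ P.
Bind X2 := node(unit, S); no other remaining equation mentions X2.
Bind P := node(leaf(unit), leaf(4)); substituting into the remaining equation gives: leaf(S) ≐ leaf(node(leaf(unit), leaf(4))).
Decompose leaf/1: S ≐ node(leaf(unit), leaf(4)).
Bind S := node(leaf(unit), leaf(4)). Substituting into the earlier binding gives X2 := node(unit, node(leaf(unit), leaf(4))).
MGU = { M -> leaf(leaf(0)), A -> leaf(0), U -> node(node(leaf(0), leaf(leaf(0))), node(3, 4)), X2 -> node(unit, node(leaf(unit), leaf(4))), P -> node(leaf(unit), leaf(4)), S -> node(leaf(unit), leaf(4)) }, so P -> node(leaf(unit), leaf(4)).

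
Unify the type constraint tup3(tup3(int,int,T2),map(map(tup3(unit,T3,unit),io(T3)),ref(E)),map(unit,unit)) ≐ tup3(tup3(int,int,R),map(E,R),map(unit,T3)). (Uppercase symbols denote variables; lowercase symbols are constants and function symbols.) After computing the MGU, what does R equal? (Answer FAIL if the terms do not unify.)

Decompose tup3/3: tup3(int,int,T2) ≐ tup3(int,int,R),  map(map(tup3(unit,T3,unit),io(T3)),ref(E)) ≐ map(E,R),  map(unit,unit) ≐ map(unit,T3).
Decompose tup3/3: int ≐ int,  int ≐ int,  T2 ≐ R.
Delete trivial equation int ≐ int.
Delete trivial equation int ≐ int.
Bind T2 := R; no other remaining equation mentions T2.
Decompose map/2: map(tup3(unit,T3,unit),io(T3)) ≐ E,  ref(E) ≐ R.
Bind E := map(tup3(unit,T3,unit),io(T3)); substituting into the one remaining equation that mentions E gives: ref(map(tup3(unit,T3,unit),io(T3))) ≐ R.
Bind R := ref(map(tup3(unit,T3,unit),io(T3))); no other remaining equation mentions R. Substituting into the earlier binding gives T2 := ref(map(tup3(unit,T3,unit),io(T3))).
Decompose map/2: unit ≐ unit,  unit ≐ T3.
Delete trivial equation unit ≐ unit.
Bind T3 := unit. Substituting into the earlier bindings gives T2 := ref(map(tup3(unit,unit,unit),io(unit))), E := map(tup3(unit,unit,unit),io(unit)), R := ref(map(tup3(unit,unit,unit),io(unit))).
MGU = { T2 ↦ ref(map(tup3(unit,unit,unit),io(unit))), E ↦ map(tup3(unit,unit,unit),io(unit)), R ↦ ref(map(tup3(unit,unit,unit),io(unit))), T3 ↦ unit }, so R ↦ ref(map(tup3(unit,unit,unit),io(unit))).

ref(map(tup3(unit,unit,unit),io(unit)))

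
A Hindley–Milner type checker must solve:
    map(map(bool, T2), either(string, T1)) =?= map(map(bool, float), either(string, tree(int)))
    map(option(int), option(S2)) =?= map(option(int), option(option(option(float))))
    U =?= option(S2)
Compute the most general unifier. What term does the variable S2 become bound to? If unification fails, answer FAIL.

Decompose map/2: map(bool, T2) =?= map(bool, float),  either(string, T1) =?= either(string, tree(int)).
Decompose map/2: bool =?= bool,  T2 =?= float.
Delete trivial equation bool =?= bool.
Bind T2 := float; no other remaining equation mentions T2.
Decompose either/2: string =?= string,  T1 =?= tree(int).
Delete trivial equation string =?= string.
Bind T1 := tree(int); no other remaining equation mentions T1.
Decompose map/2: option(int) =?= option(int),  option(S2) =?= option(option(option(float))).
Delete trivial equation option(int) =?= option(int).
Decompose option/1: S2 =?= option(option(float)).
Bind S2 := option(option(float)); substituting into the remaining equation gives: U =?= option(option(option(float))).
Bind U := option(option(option(float))).
MGU = { T2 -> float, T1 -> tree(int), S2 -> option(option(float)), U -> option(option(option(float))) }, so S2 -> option(option(float)).

option(option(float))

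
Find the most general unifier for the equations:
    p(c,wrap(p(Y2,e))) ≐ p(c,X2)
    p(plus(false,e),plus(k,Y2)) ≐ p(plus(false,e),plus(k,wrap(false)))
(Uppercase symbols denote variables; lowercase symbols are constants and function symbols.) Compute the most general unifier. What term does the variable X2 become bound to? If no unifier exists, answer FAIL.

Decompose p/2: c ≐ c,  wrap(p(Y2,e)) ≐ X2.
Delete trivial equation c ≐ c.
Bind X2 := wrap(p(Y2,e)); no other remaining equation mentions X2.
Decompose p/2: plus(false,e) ≐ plus(false,e),  plus(k,Y2) ≐ plus(k,wrap(false)).
Delete trivial equation plus(false,e) ≐ plus(false,e).
Decompose plus/2: k ≐ k,  Y2 ≐ wrap(false).
Delete trivial equation k ≐ k.
Bind Y2 := wrap(false). Substituting into the earlier binding gives X2 := wrap(p(wrap(false),e)).
MGU = { X2 ↦ wrap(p(wrap(false),e)), Y2 ↦ wrap(false) }, so X2 ↦ wrap(p(wrap(false),e)).

wrap(p(wrap(false),e))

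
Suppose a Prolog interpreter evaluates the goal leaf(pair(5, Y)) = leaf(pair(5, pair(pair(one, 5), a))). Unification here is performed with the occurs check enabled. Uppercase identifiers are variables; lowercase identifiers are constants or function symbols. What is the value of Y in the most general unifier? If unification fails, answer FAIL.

pair(pair(one, 5), a)

Decompose leaf/1: pair(5, Y) = pair(5, pair(pair(one, 5), a)).
Decompose pair/2: 5 = 5,  Y = pair(pair(one, 5), a).
Delete trivial equation 5 = 5.
Bind Y := pair(pair(one, 5), a).
MGU = { Y = pair(pair(one, 5), a) }, so Y = pair(pair(one, 5), a).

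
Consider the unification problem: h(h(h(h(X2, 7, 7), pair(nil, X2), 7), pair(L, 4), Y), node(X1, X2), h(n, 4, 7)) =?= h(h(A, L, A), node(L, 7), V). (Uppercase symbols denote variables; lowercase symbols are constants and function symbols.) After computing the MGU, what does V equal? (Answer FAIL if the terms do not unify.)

FAIL

Decompose h/3: h(h(h(X2, 7, 7), pair(nil, X2), 7), pair(L, 4), Y) =?= h(A, L, A),  node(X1, X2) =?= node(L, 7),  h(n, 4, 7) =?= V.
Decompose h/3: h(h(X2, 7, 7), pair(nil, X2), 7) =?= A,  pair(L, 4) =?= L,  Y =?= A.
Bind A := h(h(X2, 7, 7), pair(nil, X2), 7); substituting into the one remaining equation that mentions A gives: Y =?= h(h(X2, 7, 7), pair(nil, X2), 7).
Occurs check fails: L occurs in pair(L, 4); the equation L =?= pair(L, 4) has no finite solution.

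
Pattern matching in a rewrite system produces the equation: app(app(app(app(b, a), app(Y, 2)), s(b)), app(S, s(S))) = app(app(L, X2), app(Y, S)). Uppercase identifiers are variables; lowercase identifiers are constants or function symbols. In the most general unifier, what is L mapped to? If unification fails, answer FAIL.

Decompose app/2: app(app(app(b, a), app(Y, 2)), s(b)) = app(L, X2),  app(S, s(S)) = app(Y, S).
Decompose app/2: app(app(b, a), app(Y, 2)) = L,  s(b) = X2.
Bind L := app(app(b, a), app(Y, 2)); no other remaining equation mentions L.
Bind X2 := s(b); no other remaining equation mentions X2.
Decompose app/2: S = Y,  s(S) = S.
Bind S := Y; substituting into the remaining equation gives: s(Y) = Y.
Occurs check fails: Y occurs in s(Y); the equation Y = s(Y) has no finite solution.

FAIL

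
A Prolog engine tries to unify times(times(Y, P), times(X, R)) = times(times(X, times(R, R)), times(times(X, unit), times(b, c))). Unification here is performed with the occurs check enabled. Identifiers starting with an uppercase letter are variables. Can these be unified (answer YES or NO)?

Decompose times/2: times(Y, P) = times(X, times(R, R)),  times(X, R) = times(times(X, unit), times(b, c)).
Decompose times/2: Y = X,  P = times(R, R).
Bind Y := X; no other remaining equation mentions Y.
Bind P := times(R, R); no other remaining equation mentions P.
Decompose times/2: X = times(X, unit),  R = times(b, c).
Occurs check fails: X occurs in times(X, unit); the equation X = times(X, unit) has no finite solution.

NO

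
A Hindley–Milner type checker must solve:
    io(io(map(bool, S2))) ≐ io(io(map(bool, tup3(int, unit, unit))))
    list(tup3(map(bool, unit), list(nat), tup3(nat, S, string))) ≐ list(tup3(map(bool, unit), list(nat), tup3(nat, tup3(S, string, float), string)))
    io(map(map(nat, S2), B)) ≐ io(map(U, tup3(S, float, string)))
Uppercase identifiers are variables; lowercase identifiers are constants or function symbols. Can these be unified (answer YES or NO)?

NO

Decompose io/1: io(map(bool, S2)) ≐ io(map(bool, tup3(int, unit, unit))).
Decompose io/1: map(bool, S2) ≐ map(bool, tup3(int, unit, unit)).
Decompose map/2: bool ≐ bool,  S2 ≐ tup3(int, unit, unit).
Delete trivial equation bool ≐ bool.
Bind S2 := tup3(int, unit, unit); substituting into the one remaining equation that mentions S2 gives: io(map(map(nat, tup3(int, unit, unit)), B)) ≐ io(map(U, tup3(S, float, string))).
Decompose list/1: tup3(map(bool, unit), list(nat), tup3(nat, S, string)) ≐ tup3(map(bool, unit), list(nat), tup3(nat, tup3(S, string, float), string)).
Decompose tup3/3: map(bool, unit) ≐ map(bool, unit),  list(nat) ≐ list(nat),  tup3(nat, S, string) ≐ tup3(nat, tup3(S, string, float), string).
Delete trivial equation map(bool, unit) ≐ map(bool, unit).
Delete trivial equation list(nat) ≐ list(nat).
Decompose tup3/3: nat ≐ nat,  S ≐ tup3(S, string, float),  string ≐ string.
Delete trivial equation nat ≐ nat.
Occurs check fails: S occurs in tup3(S, string, float); the equation S ≐ tup3(S, string, float) has no finite solution.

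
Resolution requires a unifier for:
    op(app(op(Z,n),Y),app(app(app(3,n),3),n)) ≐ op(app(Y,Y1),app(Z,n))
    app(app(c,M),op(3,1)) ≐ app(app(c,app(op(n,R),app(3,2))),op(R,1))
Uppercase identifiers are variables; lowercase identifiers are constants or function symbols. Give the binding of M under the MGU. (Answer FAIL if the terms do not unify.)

Decompose op/2: app(op(Z,n),Y) ≐ app(Y,Y1),  app(app(app(3,n),3),n) ≐ app(Z,n).
Decompose app/2: op(Z,n) ≐ Y,  Y ≐ Y1.
Bind Y := op(Z,n); substituting into the one remaining equation that mentions Y gives: op(Z,n) ≐ Y1.
Bind Y1 := op(Z,n); no other remaining equation mentions Y1.
Decompose app/2: app(app(3,n),3) ≐ Z,  n ≐ n.
Bind Z := app(app(3,n),3); no other remaining equation mentions Z. Substituting into the earlier bindings gives Y := op(app(app(3,n),3),n), Y1 := op(app(app(3,n),3),n).
Delete trivial equation n ≐ n.
Decompose app/2: app(c,M) ≐ app(c,app(op(n,R),app(3,2))),  op(3,1) ≐ op(R,1).
Decompose app/2: c ≐ c,  M ≐ app(op(n,R),app(3,2)).
Delete trivial equation c ≐ c.
Bind M := app(op(n,R),app(3,2)); no other remaining equation mentions M.
Decompose op/2: 3 ≐ R,  1 ≐ 1.
Bind R := 3; no other remaining equation mentions R. Substituting into the earlier binding gives M := app(op(n,3),app(3,2)).
Delete trivial equation 1 ≐ 1.
MGU = { Y := op(app(app(3,n),3),n), Y1 := op(app(app(3,n),3),n), Z := app(app(3,n),3), M := app(op(n,3),app(3,2)), R := 3 }, so M := app(op(n,3),app(3,2)).

app(op(n,3),app(3,2))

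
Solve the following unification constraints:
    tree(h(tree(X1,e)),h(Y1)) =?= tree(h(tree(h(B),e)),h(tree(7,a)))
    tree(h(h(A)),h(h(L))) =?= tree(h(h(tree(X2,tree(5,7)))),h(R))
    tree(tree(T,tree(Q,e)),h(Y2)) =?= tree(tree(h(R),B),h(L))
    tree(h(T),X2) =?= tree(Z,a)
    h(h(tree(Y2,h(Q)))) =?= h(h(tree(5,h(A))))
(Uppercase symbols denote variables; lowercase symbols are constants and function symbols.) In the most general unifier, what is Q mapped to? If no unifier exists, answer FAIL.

Decompose tree/2: h(tree(X1,e)) =?= h(tree(h(B),e)),  h(Y1) =?= h(tree(7,a)).
Decompose h/1: tree(X1,e) =?= tree(h(B),e).
Decompose tree/2: X1 =?= h(B),  e =?= e.
Bind X1 := h(B); no other remaining equation mentions X1.
Delete trivial equation e =?= e.
Decompose h/1: Y1 =?= tree(7,a).
Bind Y1 := tree(7,a); no other remaining equation mentions Y1.
Decompose tree/2: h(h(A)) =?= h(h(tree(X2,tree(5,7)))),  h(h(L)) =?= h(R).
Decompose h/1: h(A) =?= h(tree(X2,tree(5,7))).
Decompose h/1: A =?= tree(X2,tree(5,7)).
Bind A := tree(X2,tree(5,7)); substituting into the one remaining equation that mentions A gives: h(h(tree(Y2,h(Q)))) =?= h(h(tree(5,h(tree(X2,tree(5,7)))))).
Decompose h/1: h(L) =?= R.
Bind R := h(L); substituting into the one remaining equation that mentions R gives: tree(tree(T,tree(Q,e)),h(Y2)) =?= tree(tree(h(h(L)),B),h(L)).
Decompose tree/2: tree(T,tree(Q,e)) =?= tree(h(h(L)),B),  h(Y2) =?= h(L).
Decompose tree/2: T =?= h(h(L)),  tree(Q,e) =?= B.
Bind T := h(h(L)); substituting into the one remaining equation that mentions T gives: tree(h(h(h(L))),X2) =?= tree(Z,a).
Bind B := tree(Q,e); no other remaining equation mentions B. Substituting into the earlier binding gives X1 := h(tree(Q,e)).
Decompose h/1: Y2 =?= L.
Bind Y2 := L; substituting into the one remaining equation that mentions Y2 gives: h(h(tree(L,h(Q)))) =?= h(h(tree(5,h(tree(X2,tree(5,7)))))).
Decompose tree/2: h(h(h(L))) =?= Z,  X2 =?= a.
Bind Z := h(h(h(L))); no other remaining equation mentions Z.
Bind X2 := a; substituting into the remaining equation gives: h(h(tree(L,h(Q)))) =?= h(h(tree(5,h(tree(a,tree(5,7)))))). Substituting into the earlier binding gives A := tree(a,tree(5,7)).
Decompose h/1: h(tree(L,h(Q))) =?= h(tree(5,h(tree(a,tree(5,7))))).
Decompose h/1: tree(L,h(Q)) =?= tree(5,h(tree(a,tree(5,7)))).
Decompose tree/2: L =?= 5,  h(Q) =?= h(tree(a,tree(5,7))).
Bind L := 5; no other remaining equation mentions L. Substituting into the earlier bindings gives R := h(5), T := h(h(5)), Y2 := 5, Z := h(h(h(5))).
Decompose h/1: Q =?= tree(a,tree(5,7)).
Bind Q := tree(a,tree(5,7)). Substituting into the earlier bindings gives X1 := h(tree(tree(a,tree(5,7)),e)), B := tree(tree(a,tree(5,7)),e).
MGU = { X1 := h(tree(tree(a,tree(5,7)),e)), Y1 := tree(7,a), A := tree(a,tree(5,7)), R := h(5), T := h(h(5)), B := tree(tree(a,tree(5,7)),e), Y2 := 5, Z := h(h(h(5))), X2 := a, L := 5, Q := tree(a,tree(5,7)) }, so Q := tree(a,tree(5,7)).

tree(a,tree(5,7))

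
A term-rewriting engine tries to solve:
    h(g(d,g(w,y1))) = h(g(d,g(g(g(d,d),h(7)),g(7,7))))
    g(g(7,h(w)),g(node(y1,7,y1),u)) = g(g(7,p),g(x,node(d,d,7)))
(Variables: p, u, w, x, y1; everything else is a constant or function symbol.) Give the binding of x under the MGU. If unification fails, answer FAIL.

Decompose h/1: g(d,g(w,y1)) = g(d,g(g(g(d,d),h(7)),g(7,7))).
Decompose g/2: d = d,  g(w,y1) = g(g(g(d,d),h(7)),g(7,7)).
Delete trivial equation d = d.
Decompose g/2: w = g(g(d,d),h(7)),  y1 = g(7,7).
Bind w := g(g(d,d),h(7)); substituting into the one remaining equation that mentions w gives: g(g(7,h(g(g(d,d),h(7)))),g(node(y1,7,y1),u)) = g(g(7,p),g(x,node(d,d,7))).
Bind y1 := g(7,7); substituting into the remaining equation gives: g(g(7,h(g(g(d,d),h(7)))),g(node(g(7,7),7,g(7,7)),u)) = g(g(7,p),g(x,node(d,d,7))).
Decompose g/2: g(7,h(g(g(d,d),h(7)))) = g(7,p),  g(node(g(7,7),7,g(7,7)),u) = g(x,node(d,d,7)).
Decompose g/2: 7 = 7,  h(g(g(d,d),h(7))) = p.
Delete trivial equation 7 = 7.
Bind p := h(g(g(d,d),h(7))); no other remaining equation mentions p.
Decompose g/2: node(g(7,7),7,g(7,7)) = x,  u = node(d,d,7).
Bind x := node(g(7,7),7,g(7,7)); no other remaining equation mentions x.
Bind u := node(d,d,7).
MGU = { w := g(g(d,d),h(7)), y1 := g(7,7), p := h(g(g(d,d),h(7))), x := node(g(7,7),7,g(7,7)), u := node(d,d,7) }, so x := node(g(7,7),7,g(7,7)).

node(g(7,7),7,g(7,7))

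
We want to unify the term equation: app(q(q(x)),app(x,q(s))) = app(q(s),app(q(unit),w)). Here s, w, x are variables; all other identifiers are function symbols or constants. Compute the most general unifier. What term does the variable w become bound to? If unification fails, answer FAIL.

Decompose app/2: q(q(x)) = q(s),  app(x,q(s)) = app(q(unit),w).
Decompose q/1: q(x) = s.
Bind s := q(x); substituting into the remaining equation gives: app(x,q(q(x))) = app(q(unit),w).
Decompose app/2: x = q(unit),  q(q(x)) = w.
Bind x := q(unit); substituting into the remaining equation gives: q(q(q(unit))) = w. Substituting into the earlier binding gives s := q(q(unit)).
Bind w := q(q(q(unit))).
MGU = { s ↦ q(q(unit)), x ↦ q(unit), w ↦ q(q(q(unit))) }, so w ↦ q(q(q(unit))).

q(q(q(unit)))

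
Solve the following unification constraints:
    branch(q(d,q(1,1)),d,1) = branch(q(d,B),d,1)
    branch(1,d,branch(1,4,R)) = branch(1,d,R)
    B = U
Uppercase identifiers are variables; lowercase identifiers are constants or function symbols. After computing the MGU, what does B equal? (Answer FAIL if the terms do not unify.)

FAIL

Decompose branch/3: q(d,q(1,1)) = q(d,B),  d = d,  1 = 1.
Decompose q/2: d = d,  q(1,1) = B.
Delete trivial equation d = d.
Bind B := q(1,1); substituting into the one remaining equation that mentions B gives: q(1,1) = U.
Delete trivial equation d = d.
Delete trivial equation 1 = 1.
Decompose branch/3: 1 = 1,  d = d,  branch(1,4,R) = R.
Delete trivial equation 1 = 1.
Delete trivial equation d = d.
Occurs check fails: R occurs in branch(1,4,R); the equation R = branch(1,4,R) has no finite solution.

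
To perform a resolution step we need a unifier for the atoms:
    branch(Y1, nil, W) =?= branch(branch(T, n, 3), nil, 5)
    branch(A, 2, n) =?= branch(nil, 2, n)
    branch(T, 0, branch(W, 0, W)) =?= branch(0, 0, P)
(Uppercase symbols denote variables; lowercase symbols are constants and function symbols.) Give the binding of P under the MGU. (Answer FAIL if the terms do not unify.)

branch(5, 0, 5)

Decompose branch/3: Y1 =?= branch(T, n, 3),  nil =?= nil,  W =?= 5.
Bind Y1 := branch(T, n, 3); no other remaining equation mentions Y1.
Delete trivial equation nil =?= nil.
Bind W := 5; substituting into the one remaining equation that mentions W gives: branch(T, 0, branch(5, 0, 5)) =?= branch(0, 0, P).
Decompose branch/3: A =?= nil,  2 =?= 2,  n =?= n.
Bind A := nil; no other remaining equation mentions A.
Delete trivial equation 2 =?= 2.
Delete trivial equation n =?= n.
Decompose branch/3: T =?= 0,  0 =?= 0,  branch(5, 0, 5) =?= P.
Bind T := 0; no other remaining equation mentions T. Substituting into the earlier binding gives Y1 := branch(0, n, 3).
Delete trivial equation 0 =?= 0.
Bind P := branch(5, 0, 5).
MGU = { Y1 ↦ branch(0, n, 3), W ↦ 5, A ↦ nil, T ↦ 0, P ↦ branch(5, 0, 5) }, so P ↦ branch(5, 0, 5).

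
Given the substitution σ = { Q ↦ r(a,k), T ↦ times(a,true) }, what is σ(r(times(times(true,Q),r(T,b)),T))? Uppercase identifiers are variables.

Replace each occurrence of Q with r(a,k).
Replace each occurrence of T with times(a,true).
Result: r(times(times(true,r(a,k)),r(times(a,true),b)),times(a,true)).

r(times(times(true,r(a,k)),r(times(a,true),b)),times(a,true))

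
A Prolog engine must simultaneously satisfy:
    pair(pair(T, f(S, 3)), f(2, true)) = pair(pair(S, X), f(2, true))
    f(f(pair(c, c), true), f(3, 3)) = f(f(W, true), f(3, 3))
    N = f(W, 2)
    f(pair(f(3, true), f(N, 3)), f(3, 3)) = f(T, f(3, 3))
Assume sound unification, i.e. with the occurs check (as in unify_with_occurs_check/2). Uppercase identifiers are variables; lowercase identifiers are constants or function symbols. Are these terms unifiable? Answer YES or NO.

YES

Decompose pair/2: pair(T, f(S, 3)) = pair(S, X),  f(2, true) = f(2, true).
Decompose pair/2: T = S,  f(S, 3) = X.
Bind T := S; substituting into the one remaining equation that mentions T gives: f(pair(f(3, true), f(N, 3)), f(3, 3)) = f(S, f(3, 3)).
Bind X := f(S, 3); no other remaining equation mentions X.
Delete trivial equation f(2, true) = f(2, true).
Decompose f/2: f(pair(c, c), true) = f(W, true),  f(3, 3) = f(3, 3).
Decompose f/2: pair(c, c) = W,  true = true.
Bind W := pair(c, c); substituting into the one remaining equation that mentions W gives: N = f(pair(c, c), 2).
Delete trivial equation true = true.
Delete trivial equation f(3, 3) = f(3, 3).
Bind N := f(pair(c, c), 2); substituting into the remaining equation gives: f(pair(f(3, true), f(f(pair(c, c), 2), 3)), f(3, 3)) = f(S, f(3, 3)).
Decompose f/2: pair(f(3, true), f(f(pair(c, c), 2), 3)) = S,  f(3, 3) = f(3, 3).
Bind S := pair(f(3, true), f(f(pair(c, c), 2), 3)); no other remaining equation mentions S. Substituting into the earlier bindings gives T := pair(f(3, true), f(f(pair(c, c), 2), 3)), X := f(pair(f(3, true), f(f(pair(c, c), 2), 3)), 3).
Delete trivial equation f(3, 3) = f(3, 3).
No equations remain and no clash or occurs-check failure arose, so a unifier exists.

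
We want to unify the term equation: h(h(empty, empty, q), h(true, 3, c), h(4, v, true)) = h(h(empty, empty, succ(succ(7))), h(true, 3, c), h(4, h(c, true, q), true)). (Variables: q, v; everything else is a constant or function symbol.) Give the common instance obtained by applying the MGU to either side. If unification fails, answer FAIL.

Decompose h/3: h(empty, empty, q) = h(empty, empty, succ(succ(7))),  h(true, 3, c) = h(true, 3, c),  h(4, v, true) = h(4, h(c, true, q), true).
Decompose h/3: empty = empty,  empty = empty,  q = succ(succ(7)).
Delete trivial equation empty = empty.
Delete trivial equation empty = empty.
Bind q := succ(succ(7)); substituting into the one remaining equation that mentions q gives: h(4, v, true) = h(4, h(c, true, succ(succ(7))), true).
Delete trivial equation h(true, 3, c) = h(true, 3, c).
Decompose h/3: 4 = 4,  v = h(c, true, succ(succ(7))),  true = true.
Delete trivial equation 4 = 4.
Bind v := h(c, true, succ(succ(7))); no other remaining equation mentions v.
Delete trivial equation true = true.
Applying the MGU to either side gives h(h(empty, empty, succ(succ(7))), h(true, 3, c), h(4, h(c, true, succ(succ(7))), true)).

h(h(empty, empty, succ(succ(7))), h(true, 3, c), h(4, h(c, true, succ(succ(7))), true))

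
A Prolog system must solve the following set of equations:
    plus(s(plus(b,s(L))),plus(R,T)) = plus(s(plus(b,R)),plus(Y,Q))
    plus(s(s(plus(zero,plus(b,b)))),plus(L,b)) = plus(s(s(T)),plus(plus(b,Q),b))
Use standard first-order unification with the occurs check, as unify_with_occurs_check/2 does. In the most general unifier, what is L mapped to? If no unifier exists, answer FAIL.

plus(b,plus(zero,plus(b,b)))

Decompose plus/2: s(plus(b,s(L))) = s(plus(b,R)),  plus(R,T) = plus(Y,Q).
Decompose s/1: plus(b,s(L)) = plus(b,R).
Decompose plus/2: b = b,  s(L) = R.
Delete trivial equation b = b.
Bind R := s(L); substituting into the one remaining equation that mentions R gives: plus(s(L),T) = plus(Y,Q).
Decompose plus/2: s(L) = Y,  T = Q.
Bind Y := s(L); no other remaining equation mentions Y.
Bind T := Q; substituting into the remaining equation gives: plus(s(s(plus(zero,plus(b,b)))),plus(L,b)) = plus(s(s(Q)),plus(plus(b,Q),b)).
Decompose plus/2: s(s(plus(zero,plus(b,b)))) = s(s(Q)),  plus(L,b) = plus(plus(b,Q),b).
Decompose s/1: s(plus(zero,plus(b,b))) = s(Q).
Decompose s/1: plus(zero,plus(b,b)) = Q.
Bind Q := plus(zero,plus(b,b)); substituting into the remaining equation gives: plus(L,b) = plus(plus(b,plus(zero,plus(b,b))),b). Substituting into the earlier binding gives T := plus(zero,plus(b,b)).
Decompose plus/2: L = plus(b,plus(zero,plus(b,b))),  b = b.
Bind L := plus(b,plus(zero,plus(b,b))); no other remaining equation mentions L. Substituting into the earlier bindings gives R := s(plus(b,plus(zero,plus(b,b)))), Y := s(plus(b,plus(zero,plus(b,b)))).
Delete trivial equation b = b.
MGU = { R = s(plus(b,plus(zero,plus(b,b)))), Y = s(plus(b,plus(zero,plus(b,b)))), T = plus(zero,plus(b,b)), Q = plus(zero,plus(b,b)), L = plus(b,plus(zero,plus(b,b))) }, so L = plus(b,plus(zero,plus(b,b))).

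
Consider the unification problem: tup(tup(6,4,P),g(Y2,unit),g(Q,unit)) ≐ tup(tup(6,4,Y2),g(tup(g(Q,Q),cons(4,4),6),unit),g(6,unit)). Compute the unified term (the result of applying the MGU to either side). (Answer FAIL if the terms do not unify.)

tup(tup(6,4,tup(g(6,6),cons(4,4),6)),g(tup(g(6,6),cons(4,4),6),unit),g(6,unit))

Decompose tup/3: tup(6,4,P) ≐ tup(6,4,Y2),  g(Y2,unit) ≐ g(tup(g(Q,Q),cons(4,4),6),unit),  g(Q,unit) ≐ g(6,unit).
Decompose tup/3: 6 ≐ 6,  4 ≐ 4,  P ≐ Y2.
Delete trivial equation 6 ≐ 6.
Delete trivial equation 4 ≐ 4.
Bind P := Y2; no other remaining equation mentions P.
Decompose g/2: Y2 ≐ tup(g(Q,Q),cons(4,4),6),  unit ≐ unit.
Bind Y2 := tup(g(Q,Q),cons(4,4),6); no other remaining equation mentions Y2. Substituting into the earlier binding gives P := tup(g(Q,Q),cons(4,4),6).
Delete trivial equation unit ≐ unit.
Decompose g/2: Q ≐ 6,  unit ≐ unit.
Bind Q := 6; no other remaining equation mentions Q. Substituting into the earlier bindings gives P := tup(g(6,6),cons(4,4),6), Y2 := tup(g(6,6),cons(4,4),6).
Delete trivial equation unit ≐ unit.
Applying the MGU to either side gives tup(tup(6,4,tup(g(6,6),cons(4,4),6)),g(tup(g(6,6),cons(4,4),6),unit),g(6,unit)).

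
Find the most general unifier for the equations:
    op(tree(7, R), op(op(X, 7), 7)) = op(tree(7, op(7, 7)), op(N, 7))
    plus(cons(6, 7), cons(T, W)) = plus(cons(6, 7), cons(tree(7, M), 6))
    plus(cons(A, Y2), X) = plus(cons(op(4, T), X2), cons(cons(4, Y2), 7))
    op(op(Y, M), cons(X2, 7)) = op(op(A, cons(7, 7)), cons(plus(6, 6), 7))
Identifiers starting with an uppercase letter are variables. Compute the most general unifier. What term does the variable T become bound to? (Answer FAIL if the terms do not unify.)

Decompose op/2: tree(7, R) = tree(7, op(7, 7)),  op(op(X, 7), 7) = op(N, 7).
Decompose tree/2: 7 = 7,  R = op(7, 7).
Delete trivial equation 7 = 7.
Bind R := op(7, 7); no other remaining equation mentions R.
Decompose op/2: op(X, 7) = N,  7 = 7.
Bind N := op(X, 7); no other remaining equation mentions N.
Delete trivial equation 7 = 7.
Decompose plus/2: cons(6, 7) = cons(6, 7),  cons(T, W) = cons(tree(7, M), 6).
Delete trivial equation cons(6, 7) = cons(6, 7).
Decompose cons/2: T = tree(7, M),  W = 6.
Bind T := tree(7, M); substituting into the one remaining equation that mentions T gives: plus(cons(A, Y2), X) = plus(cons(op(4, tree(7, M)), X2), cons(cons(4, Y2), 7)).
Bind W := 6; no other remaining equation mentions W.
Decompose plus/2: cons(A, Y2) = cons(op(4, tree(7, M)), X2),  X = cons(cons(4, Y2), 7).
Decompose cons/2: A = op(4, tree(7, M)),  Y2 = X2.
Bind A := op(4, tree(7, M)); substituting into the one remaining equation that mentions A gives: op(op(Y, M), cons(X2, 7)) = op(op(op(4, tree(7, M)), cons(7, 7)), cons(plus(6, 6), 7)).
Bind Y2 := X2; substituting into the one remaining equation that mentions Y2 gives: X = cons(cons(4, X2), 7).
Bind X := cons(cons(4, X2), 7); no other remaining equation mentions X. Substituting into the earlier binding gives N := op(cons(cons(4, X2), 7), 7).
Decompose op/2: op(Y, M) = op(op(4, tree(7, M)), cons(7, 7)),  cons(X2, 7) = cons(plus(6, 6), 7).
Decompose op/2: Y = op(4, tree(7, M)),  M = cons(7, 7).
Bind Y := op(4, tree(7, M)); no other remaining equation mentions Y.
Bind M := cons(7, 7); no other remaining equation mentions M. Substituting into the earlier bindings gives T := tree(7, cons(7, 7)), A := op(4, tree(7, cons(7, 7))), Y := op(4, tree(7, cons(7, 7))).
Decompose cons/2: X2 = plus(6, 6),  7 = 7.
Bind X2 := plus(6, 6); no other remaining equation mentions X2. Substituting into the earlier bindings gives N := op(cons(cons(4, plus(6, 6)), 7), 7), Y2 := plus(6, 6), X := cons(cons(4, plus(6, 6)), 7).
Delete trivial equation 7 = 7.
MGU = { R -> op(7, 7), N -> op(cons(cons(4, plus(6, 6)), 7), 7), T -> tree(7, cons(7, 7)), W -> 6, A -> op(4, tree(7, cons(7, 7))), Y2 -> plus(6, 6), X -> cons(cons(4, plus(6, 6)), 7), Y -> op(4, tree(7, cons(7, 7))), M -> cons(7, 7), X2 -> plus(6, 6) }, so T -> tree(7, cons(7, 7)).

tree(7, cons(7, 7))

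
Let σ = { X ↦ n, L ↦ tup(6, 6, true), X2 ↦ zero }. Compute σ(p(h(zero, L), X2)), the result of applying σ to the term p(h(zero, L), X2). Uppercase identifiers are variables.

Replace each occurrence of L with tup(6, 6, true).
Replace each occurrence of X2 with zero.
Result: p(h(zero, tup(6, 6, true)), zero).

p(h(zero, tup(6, 6, true)), zero)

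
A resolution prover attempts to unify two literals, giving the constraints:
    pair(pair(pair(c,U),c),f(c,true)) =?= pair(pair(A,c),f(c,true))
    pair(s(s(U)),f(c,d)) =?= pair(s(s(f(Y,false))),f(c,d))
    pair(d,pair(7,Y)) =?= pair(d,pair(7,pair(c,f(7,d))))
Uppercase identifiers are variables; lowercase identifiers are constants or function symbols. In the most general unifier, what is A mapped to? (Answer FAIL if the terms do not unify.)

pair(c,f(pair(c,f(7,d)),false))

Decompose pair/2: pair(pair(c,U),c) =?= pair(A,c),  f(c,true) =?= f(c,true).
Decompose pair/2: pair(c,U) =?= A,  c =?= c.
Bind A := pair(c,U); no other remaining equation mentions A.
Delete trivial equation c =?= c.
Delete trivial equation f(c,true) =?= f(c,true).
Decompose pair/2: s(s(U)) =?= s(s(f(Y,false))),  f(c,d) =?= f(c,d).
Decompose s/1: s(U) =?= s(f(Y,false)).
Decompose s/1: U =?= f(Y,false).
Bind U := f(Y,false); no other remaining equation mentions U. Substituting into the earlier binding gives A := pair(c,f(Y,false)).
Delete trivial equation f(c,d) =?= f(c,d).
Decompose pair/2: d =?= d,  pair(7,Y) =?= pair(7,pair(c,f(7,d))).
Delete trivial equation d =?= d.
Decompose pair/2: 7 =?= 7,  Y =?= pair(c,f(7,d)).
Delete trivial equation 7 =?= 7.
Bind Y := pair(c,f(7,d)). Substituting into the earlier bindings gives A := pair(c,f(pair(c,f(7,d)),false)), U := f(pair(c,f(7,d)),false).
MGU = { A -> pair(c,f(pair(c,f(7,d)),false)), U -> f(pair(c,f(7,d)),false), Y -> pair(c,f(7,d)) }, so A -> pair(c,f(pair(c,f(7,d)),false)).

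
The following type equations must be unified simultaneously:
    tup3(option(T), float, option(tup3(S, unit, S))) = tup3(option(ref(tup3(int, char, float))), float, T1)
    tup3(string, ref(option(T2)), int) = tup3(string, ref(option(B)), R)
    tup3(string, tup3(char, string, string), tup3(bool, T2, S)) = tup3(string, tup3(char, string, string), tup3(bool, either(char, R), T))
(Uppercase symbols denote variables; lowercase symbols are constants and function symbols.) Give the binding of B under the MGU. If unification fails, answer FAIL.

Decompose tup3/3: option(T) = option(ref(tup3(int, char, float))),  float = float,  option(tup3(S, unit, S)) = T1.
Decompose option/1: T = ref(tup3(int, char, float)).
Bind T := ref(tup3(int, char, float)); substituting into the one remaining equation that mentions T gives: tup3(string, tup3(char, string, string), tup3(bool, T2, S)) = tup3(string, tup3(char, string, string), tup3(bool, either(char, R), ref(tup3(int, char, float)))).
Delete trivial equation float = float.
Bind T1 := option(tup3(S, unit, S)); no other remaining equation mentions T1.
Decompose tup3/3: string = string,  ref(option(T2)) = ref(option(B)),  int = R.
Delete trivial equation string = string.
Decompose ref/1: option(T2) = option(B).
Decompose option/1: T2 = B.
Bind T2 := B; substituting into the one remaining equation that mentions T2 gives: tup3(string, tup3(char, string, string), tup3(bool, B, S)) = tup3(string, tup3(char, string, string), tup3(bool, either(char, R), ref(tup3(int, char, float)))).
Bind R := int; substituting into the remaining equation gives: tup3(string, tup3(char, string, string), tup3(bool, B, S)) = tup3(string, tup3(char, string, string), tup3(bool, either(char, int), ref(tup3(int, char, float)))).
Decompose tup3/3: string = string,  tup3(char, string, string) = tup3(char, string, string),  tup3(bool, B, S) = tup3(bool, either(char, int), ref(tup3(int, char, float))).
Delete trivial equation string = string.
Delete trivial equation tup3(char, string, string) = tup3(char, string, string).
Decompose tup3/3: bool = bool,  B = either(char, int),  S = ref(tup3(int, char, float)).
Delete trivial equation bool = bool.
Bind B := either(char, int); no other remaining equation mentions B. Substituting into the earlier binding gives T2 := either(char, int).
Bind S := ref(tup3(int, char, float)). Substituting into the earlier binding gives T1 := option(tup3(ref(tup3(int, char, float)), unit, ref(tup3(int, char, float)))).
MGU = { T -> ref(tup3(int, char, float)), T1 -> option(tup3(ref(tup3(int, char, float)), unit, ref(tup3(int, char, float)))), T2 -> either(char, int), R -> int, B -> either(char, int), S -> ref(tup3(int, char, float)) }, so B -> either(char, int).

either(char, int)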